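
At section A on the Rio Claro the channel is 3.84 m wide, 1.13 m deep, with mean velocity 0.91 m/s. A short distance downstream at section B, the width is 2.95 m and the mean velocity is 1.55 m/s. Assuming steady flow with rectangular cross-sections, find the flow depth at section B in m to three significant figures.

Q = A₁V₁ = (3.84×1.13) × 0.91 = 3.949 m³/s
d₂ = Q/(b₂ V₂) = 3.949/(2.95×1.55) = 0.8636 m

0.864 m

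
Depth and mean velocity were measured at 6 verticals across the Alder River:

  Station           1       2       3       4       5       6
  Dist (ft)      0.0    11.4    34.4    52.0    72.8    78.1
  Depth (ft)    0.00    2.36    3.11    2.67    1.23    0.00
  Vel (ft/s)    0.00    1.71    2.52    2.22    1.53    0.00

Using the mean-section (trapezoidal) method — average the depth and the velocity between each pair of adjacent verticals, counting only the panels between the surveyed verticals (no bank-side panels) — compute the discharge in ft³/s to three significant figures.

344 ft³/s

Panel 1-2: Δb = 11.4 ft, d̄ = (0.00+2.36)/2 = 1.18, v̄ = (0.00+1.71)/2 = 0.855 → q = 11.4×1.18×0.855 = 11.50 ft³/s
Panel 2-3: Δb = 23 ft, d̄ = (2.36+3.11)/2 = 2.735, v̄ = (1.71+2.52)/2 = 2.115 → q = 23×2.735×2.115 = 133.0 ft³/s
Panel 3-4: Δb = 17.6 ft, d̄ = (3.11+2.67)/2 = 2.89, v̄ = (2.52+2.22)/2 = 2.37 → q = 17.6×2.89×2.37 = 120.5 ft³/s
Panel 4-5: Δb = 20.8 ft, d̄ = (2.67+1.23)/2 = 1.95, v̄ = (2.22+1.53)/2 = 1.875 → q = 20.8×1.95×1.875 = 76.05 ft³/s
Panel 5-6: Δb = 5.3 ft, d̄ = (1.23+0.00)/2 = 0.615, v̄ = (1.53+0.00)/2 = 0.765 → q = 5.3×0.615×0.765 = 2.494 ft³/s
Q = Σ q = 343.6 ft³/s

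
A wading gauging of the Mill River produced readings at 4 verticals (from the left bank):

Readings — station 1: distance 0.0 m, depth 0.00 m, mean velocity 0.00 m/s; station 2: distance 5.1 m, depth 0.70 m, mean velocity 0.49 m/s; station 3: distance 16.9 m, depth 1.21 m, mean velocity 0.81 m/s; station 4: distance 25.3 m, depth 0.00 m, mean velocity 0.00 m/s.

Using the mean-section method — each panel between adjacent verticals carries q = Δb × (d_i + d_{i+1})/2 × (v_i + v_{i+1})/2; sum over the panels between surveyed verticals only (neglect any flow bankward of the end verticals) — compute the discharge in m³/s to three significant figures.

9.82 m³/s

Panel 1-2: Δb = 5.1 m, d̄ = (0.00+0.70)/2 = 0.35, v̄ = (0.00+0.49)/2 = 0.245 → q = 5.1×0.35×0.245 = 0.4373 m³/s
Panel 2-3: Δb = 11.8 m, d̄ = (0.70+1.21)/2 = 0.955, v̄ = (0.49+0.81)/2 = 0.65 → q = 11.8×0.955×0.65 = 7.325 m³/s
Panel 3-4: Δb = 8.4 m, d̄ = (1.21+0.00)/2 = 0.605, v̄ = (0.81+0.00)/2 = 0.405 → q = 8.4×0.605×0.405 = 2.058 m³/s
Q = Σ q = 9.820 m³/s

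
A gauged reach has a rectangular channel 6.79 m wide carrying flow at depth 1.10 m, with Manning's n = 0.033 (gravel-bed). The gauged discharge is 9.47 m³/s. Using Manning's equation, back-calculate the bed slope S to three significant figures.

A = b·y = 6.79 × 1.10 = 7.469 m²
P = b + 2y = 6.79 + 2×1.10 = 8.990 m
R = A/P = 7.469/8.990 = 0.8308 m
S = (Q·n / (1·A·R^(2/3)))² = (9.47×0.033 / (1×7.469×0.8838))² = 0.002241

0.00224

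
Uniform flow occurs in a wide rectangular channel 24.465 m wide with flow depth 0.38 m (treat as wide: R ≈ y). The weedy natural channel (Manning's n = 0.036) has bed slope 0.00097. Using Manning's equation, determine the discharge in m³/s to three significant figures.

4.22 m³/s

A = b·y = 24.465 × 0.38 = 9.297 m²
Wide channel: R ≈ y = 0.38 m
Q = (1/n)·A·R^(2/3)·S^(1/2) = (1/0.036) × 9.297 × 0.3800^(2/3) × 0.00097^(1/2) = 4.220 m³/s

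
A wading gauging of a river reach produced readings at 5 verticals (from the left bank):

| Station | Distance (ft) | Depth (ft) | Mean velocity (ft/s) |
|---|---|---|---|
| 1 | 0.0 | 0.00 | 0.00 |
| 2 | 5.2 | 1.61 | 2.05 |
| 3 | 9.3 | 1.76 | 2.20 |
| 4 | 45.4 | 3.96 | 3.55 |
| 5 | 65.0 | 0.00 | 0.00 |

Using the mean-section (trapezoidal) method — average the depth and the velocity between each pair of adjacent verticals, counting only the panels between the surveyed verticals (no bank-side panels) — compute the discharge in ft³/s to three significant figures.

Panel 1-2: Δb = 5.2 ft, d̄ = (0.00+1.61)/2 = 0.805, v̄ = (0.00+2.05)/2 = 1.025 → q = 5.2×0.805×1.025 = 4.291 ft³/s
Panel 2-3: Δb = 4.1 ft, d̄ = (1.61+1.76)/2 = 1.685, v̄ = (2.05+2.20)/2 = 2.125 → q = 4.1×1.685×2.125 = 14.68 ft³/s
Panel 3-4: Δb = 36.1 ft, d̄ = (1.76+3.96)/2 = 2.86, v̄ = (2.20+3.55)/2 = 2.875 → q = 36.1×2.86×2.875 = 296.8 ft³/s
Panel 4-5: Δb = 19.6 ft, d̄ = (3.96+0.00)/2 = 1.98, v̄ = (3.55+0.00)/2 = 1.775 → q = 19.6×1.98×1.775 = 68.88 ft³/s
Q = Σ q = 384.7 ft³/s

385 ft³/s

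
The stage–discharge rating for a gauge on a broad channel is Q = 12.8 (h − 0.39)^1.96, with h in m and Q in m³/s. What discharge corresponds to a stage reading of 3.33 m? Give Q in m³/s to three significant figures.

106 m³/s

Q = 12.8 × (3.33 − 0.39)^1.96 = 12.8 × 2.94^1.96 = 106.0 m³/s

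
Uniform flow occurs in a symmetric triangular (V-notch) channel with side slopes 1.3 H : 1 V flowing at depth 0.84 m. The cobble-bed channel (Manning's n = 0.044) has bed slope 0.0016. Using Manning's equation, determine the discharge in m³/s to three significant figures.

0.401 m³/s

A = z·y² = 1.3×0.84² = 0.9173 m²
P = 2y√(1+z²) = 2×0.84×√(1+1.3²) = 2.755 m
R = A/P = 0.9173/2.755 = 0.3329 m
Q = (1/n)·A·R^(2/3)·S^(1/2) = (1/0.044) × 0.9173 × 0.3329^(2/3) × 0.0016^(1/2) = 0.4005 m³/s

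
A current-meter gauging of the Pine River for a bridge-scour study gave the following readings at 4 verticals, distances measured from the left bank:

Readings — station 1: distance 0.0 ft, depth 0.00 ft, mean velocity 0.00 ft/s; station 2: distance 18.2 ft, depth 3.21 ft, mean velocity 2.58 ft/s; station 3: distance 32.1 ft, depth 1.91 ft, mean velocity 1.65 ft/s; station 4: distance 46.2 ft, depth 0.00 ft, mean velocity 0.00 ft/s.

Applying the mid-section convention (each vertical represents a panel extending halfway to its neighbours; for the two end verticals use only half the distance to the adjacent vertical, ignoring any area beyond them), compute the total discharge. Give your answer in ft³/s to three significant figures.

w_2 = (32.1 − 0.0)/2 = 16.05 ft; q_2 = 2.58 × 3.21 × 16.05 = 132.9 ft³/s
w_3 = (46.2 − 18.2)/2 = 14 ft; q_3 = 1.65 × 1.91 × 14 = 44.12 ft³/s
Stations 1, 4 contribute zero (depth or velocity is 0).
Q = Σ qᵢ = 177.0 ft³/s

177 ft³/s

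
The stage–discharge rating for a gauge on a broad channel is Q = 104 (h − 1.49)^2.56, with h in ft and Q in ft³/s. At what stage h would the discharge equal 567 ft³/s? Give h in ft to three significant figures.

3.43 ft

h − h₀ = (Q/C)^(1/b) = (567/104)^(1/2.56) = 1.940 ft
h = 1.49 + 1.940 = 3.430 ft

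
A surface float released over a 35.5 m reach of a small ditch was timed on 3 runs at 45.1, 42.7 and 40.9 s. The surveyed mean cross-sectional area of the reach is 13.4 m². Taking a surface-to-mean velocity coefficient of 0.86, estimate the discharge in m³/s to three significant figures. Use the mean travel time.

9.54 m³/s

t̄ = (45.1 + 42.7 + 40.9) / 3 = 42.9 s
v_surface = L / t̄ = 35.5 / 42.9 = 0.8275 m/s
v_mean = 0.86 × 0.8275 = 0.7117 m/s
Q = A × v_mean = 13.4 × 0.7117 = 9.536 m³/s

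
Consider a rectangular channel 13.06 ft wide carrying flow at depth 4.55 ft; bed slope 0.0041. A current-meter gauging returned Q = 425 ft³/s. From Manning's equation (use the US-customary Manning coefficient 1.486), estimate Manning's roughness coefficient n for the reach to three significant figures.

0.0257

A = b·y = 13.06 × 4.55 = 59.42 ft²
P = b + 2y = 13.06 + 2×4.55 = 22.16 ft
R = A/P = 59.42/22.16 = 2.682 ft
n = (1.486/Q)·A·R^(2/3)·S^(1/2) = (1.486/425) × 59.42 × 1.930 × 0.06403 = 0.02568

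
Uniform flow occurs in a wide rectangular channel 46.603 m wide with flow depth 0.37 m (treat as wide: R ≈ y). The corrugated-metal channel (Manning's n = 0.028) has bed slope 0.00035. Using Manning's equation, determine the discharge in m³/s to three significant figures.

5.94 m³/s

A = b·y = 46.603 × 0.37 = 17.24 m²
Wide channel: R ≈ y = 0.37 m
Q = (1/n)·A·R^(2/3)·S^(1/2) = (1/0.028) × 17.24 × 0.3700^(2/3) × 0.00035^(1/2) = 5.938 m³/s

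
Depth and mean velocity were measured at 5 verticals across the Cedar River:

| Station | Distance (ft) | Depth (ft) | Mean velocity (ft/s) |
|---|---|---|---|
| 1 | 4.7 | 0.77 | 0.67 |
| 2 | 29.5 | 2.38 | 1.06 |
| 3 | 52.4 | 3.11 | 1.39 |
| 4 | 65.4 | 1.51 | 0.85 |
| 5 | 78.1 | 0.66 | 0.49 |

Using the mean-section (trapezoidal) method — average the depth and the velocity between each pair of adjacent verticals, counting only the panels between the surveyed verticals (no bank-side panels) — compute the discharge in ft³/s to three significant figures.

154 ft³/s

Panel 1-2: Δb = 24.8 ft, d̄ = (0.77+2.38)/2 = 1.575, v̄ = (0.67+1.06)/2 = 0.865 → q = 24.8×1.575×0.865 = 33.79 ft³/s
Panel 2-3: Δb = 22.9 ft, d̄ = (2.38+3.11)/2 = 2.745, v̄ = (1.06+1.39)/2 = 1.225 → q = 22.9×2.745×1.225 = 77.00 ft³/s
Panel 3-4: Δb = 13 ft, d̄ = (3.11+1.51)/2 = 2.31, v̄ = (1.39+0.85)/2 = 1.12 → q = 13×2.31×1.12 = 33.63 ft³/s
Panel 4-5: Δb = 12.7 ft, d̄ = (1.51+0.66)/2 = 1.085, v̄ = (0.85+0.49)/2 = 0.67 → q = 12.7×1.085×0.67 = 9.232 ft³/s
Q = Σ q = 153.7 ft³/s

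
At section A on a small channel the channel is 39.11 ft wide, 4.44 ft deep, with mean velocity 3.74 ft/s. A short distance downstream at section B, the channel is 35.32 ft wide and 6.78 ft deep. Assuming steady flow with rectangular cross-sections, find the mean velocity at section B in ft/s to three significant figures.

Q = A₁V₁ = (39.11×4.44) × 3.74 = 649.4 ft³/s
A₂ = 35.32 × 6.78 = 239.5 ft²
V₂ = Q/A₂ = 649.4/239.5 = 2.712 ft/s

2.71 ft/s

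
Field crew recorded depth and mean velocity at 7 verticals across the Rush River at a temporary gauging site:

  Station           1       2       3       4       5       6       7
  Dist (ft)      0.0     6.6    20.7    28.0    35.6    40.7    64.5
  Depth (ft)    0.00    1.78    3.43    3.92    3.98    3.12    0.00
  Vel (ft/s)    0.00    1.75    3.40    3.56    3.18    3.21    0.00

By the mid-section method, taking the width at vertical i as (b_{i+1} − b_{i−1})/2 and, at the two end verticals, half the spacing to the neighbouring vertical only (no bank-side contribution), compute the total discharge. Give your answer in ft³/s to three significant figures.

w_2 = (20.7 − 0.0)/2 = 10.35 ft; q_2 = 1.75 × 1.78 × 10.35 = 32.24 ft³/s
w_3 = (28.0 − 6.6)/2 = 10.7 ft; q_3 = 3.40 × 3.43 × 10.7 = 124.8 ft³/s
w_4 = (35.6 − 20.7)/2 = 7.45 ft; q_4 = 3.56 × 3.92 × 7.45 = 104.0 ft³/s
w_5 = (40.7 − 28.0)/2 = 6.35 ft; q_5 = 3.18 × 3.98 × 6.35 = 80.37 ft³/s
w_6 = (64.5 − 35.6)/2 = 14.45 ft; q_6 = 3.21 × 3.12 × 14.45 = 144.7 ft³/s
Stations 1, 7 contribute zero (depth or velocity is 0).
Q = Σ qᵢ = 486.1 ft³/s

486 ft³/s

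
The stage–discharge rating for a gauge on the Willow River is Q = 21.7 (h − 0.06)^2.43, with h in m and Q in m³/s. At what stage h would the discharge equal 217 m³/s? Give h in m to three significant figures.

2.64 m

h − h₀ = (Q/C)^(1/b) = (217/21.7)^(1/2.43) = 2.579 m
h = 0.06 + 2.579 = 2.639 m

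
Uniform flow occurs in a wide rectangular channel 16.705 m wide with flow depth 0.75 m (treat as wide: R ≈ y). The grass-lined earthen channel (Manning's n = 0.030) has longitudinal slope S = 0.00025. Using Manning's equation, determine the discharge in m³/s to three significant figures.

5.45 m³/s

A = b·y = 16.705 × 0.75 = 12.53 m²
Wide channel: R ≈ y = 0.75 m
Q = (1/n)·A·R^(2/3)·S^(1/2) = (1/0.030) × 12.53 × 0.7500^(2/3) × 0.00025^(1/2) = 5.451 m³/s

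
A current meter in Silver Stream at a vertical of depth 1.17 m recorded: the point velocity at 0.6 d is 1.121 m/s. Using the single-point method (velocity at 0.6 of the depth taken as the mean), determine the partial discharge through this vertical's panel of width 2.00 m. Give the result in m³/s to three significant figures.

v̄ = v₀.₆ = 1.121 m/s
q = v̄ × d × w = 1.121 × 1.17 × 2.00 = 2.623 m³/s

2.62 m³/s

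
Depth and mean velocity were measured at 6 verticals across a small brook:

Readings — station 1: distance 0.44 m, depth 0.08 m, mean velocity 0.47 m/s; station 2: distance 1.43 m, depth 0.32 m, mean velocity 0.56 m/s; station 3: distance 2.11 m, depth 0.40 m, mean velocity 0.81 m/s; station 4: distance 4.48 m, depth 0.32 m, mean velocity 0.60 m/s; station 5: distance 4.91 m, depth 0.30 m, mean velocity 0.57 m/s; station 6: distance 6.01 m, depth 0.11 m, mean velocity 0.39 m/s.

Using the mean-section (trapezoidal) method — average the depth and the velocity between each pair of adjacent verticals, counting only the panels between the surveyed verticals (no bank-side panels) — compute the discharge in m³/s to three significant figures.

1.06 m³/s

Panel 1-2: Δb = 0.99 m, d̄ = (0.08+0.32)/2 = 0.2, v̄ = (0.47+0.56)/2 = 0.515 → q = 0.99×0.2×0.515 = 0.1020 m³/s
Panel 2-3: Δb = 0.68 m, d̄ = (0.32+0.40)/2 = 0.36, v̄ = (0.56+0.81)/2 = 0.685 → q = 0.68×0.36×0.685 = 0.1677 m³/s
Panel 3-4: Δb = 2.37 m, d̄ = (0.40+0.32)/2 = 0.36, v̄ = (0.81+0.60)/2 = 0.705 → q = 2.37×0.36×0.705 = 0.6015 m³/s
Panel 4-5: Δb = 0.43 m, d̄ = (0.32+0.30)/2 = 0.31, v̄ = (0.60+0.57)/2 = 0.585 → q = 0.43×0.31×0.585 = 0.07798 m³/s
Panel 5-6: Δb = 1.1 m, d̄ = (0.30+0.11)/2 = 0.205, v̄ = (0.57+0.39)/2 = 0.48 → q = 1.1×0.205×0.48 = 0.1082 m³/s
Q = Σ q = 1.057 m³/s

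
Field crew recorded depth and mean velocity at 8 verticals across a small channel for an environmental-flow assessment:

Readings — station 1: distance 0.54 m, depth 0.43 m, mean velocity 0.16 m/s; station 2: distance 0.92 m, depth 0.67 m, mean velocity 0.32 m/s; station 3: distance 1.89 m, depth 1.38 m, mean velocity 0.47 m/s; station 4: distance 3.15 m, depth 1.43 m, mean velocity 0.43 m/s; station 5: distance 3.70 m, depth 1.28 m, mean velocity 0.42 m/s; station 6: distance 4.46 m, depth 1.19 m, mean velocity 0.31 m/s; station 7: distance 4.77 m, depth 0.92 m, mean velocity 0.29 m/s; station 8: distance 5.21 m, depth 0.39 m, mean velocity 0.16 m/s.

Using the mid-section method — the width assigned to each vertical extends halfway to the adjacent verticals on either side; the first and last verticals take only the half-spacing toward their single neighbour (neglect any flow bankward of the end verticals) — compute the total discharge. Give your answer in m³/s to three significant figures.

2.10 m³/s

w_1 = (0.92 − 0.54)/2 = 0.19 m; q_1 = 0.16 × 0.43 × 0.19 = 0.01307 m³/s
w_2 = (1.89 − 0.54)/2 = 0.675 m; q_2 = 0.32 × 0.67 × 0.675 = 0.1447 m³/s
w_3 = (3.15 − 0.92)/2 = 1.115 m; q_3 = 0.47 × 1.38 × 1.115 = 0.7232 m³/s
w_4 = (3.70 − 1.89)/2 = 0.905 m; q_4 = 0.43 × 1.43 × 0.905 = 0.5565 m³/s
w_5 = (4.46 − 3.15)/2 = 0.655 m; q_5 = 0.42 × 1.28 × 0.655 = 0.3521 m³/s
w_6 = (4.77 − 3.70)/2 = 0.535 m; q_6 = 0.31 × 1.19 × 0.535 = 0.1974 m³/s
w_7 = (5.21 − 4.46)/2 = 0.375 m; q_7 = 0.29 × 0.92 × 0.375 = 0.1001 m³/s
w_8 = (5.21 − 4.77)/2 = 0.22 m; q_8 = 0.16 × 0.39 × 0.22 = 0.01373 m³/s
Q = Σ qᵢ = 2.101 m³/s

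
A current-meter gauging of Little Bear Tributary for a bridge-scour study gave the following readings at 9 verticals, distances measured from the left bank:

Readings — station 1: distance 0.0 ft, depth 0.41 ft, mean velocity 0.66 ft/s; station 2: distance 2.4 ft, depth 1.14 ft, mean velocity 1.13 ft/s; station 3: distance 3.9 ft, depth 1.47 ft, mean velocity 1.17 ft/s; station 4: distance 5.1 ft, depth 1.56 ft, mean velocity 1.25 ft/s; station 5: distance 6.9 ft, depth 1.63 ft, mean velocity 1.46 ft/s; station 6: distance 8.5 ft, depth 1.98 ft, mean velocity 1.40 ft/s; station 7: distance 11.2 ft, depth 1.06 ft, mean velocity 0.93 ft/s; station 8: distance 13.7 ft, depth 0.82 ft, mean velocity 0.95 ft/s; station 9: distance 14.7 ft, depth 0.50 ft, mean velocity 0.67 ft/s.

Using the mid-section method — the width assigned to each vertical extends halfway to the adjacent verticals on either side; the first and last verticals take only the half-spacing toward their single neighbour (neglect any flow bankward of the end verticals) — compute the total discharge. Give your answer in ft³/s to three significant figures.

w_1 = (2.4 − 0.0)/2 = 1.2 ft; q_1 = 0.66 × 0.41 × 1.2 = 0.3247 ft³/s
w_2 = (3.9 − 0.0)/2 = 1.95 ft; q_2 = 1.13 × 1.14 × 1.95 = 2.512 ft³/s
w_3 = (5.1 − 2.4)/2 = 1.35 ft; q_3 = 1.17 × 1.47 × 1.35 = 2.322 ft³/s
w_4 = (6.9 − 3.9)/2 = 1.5 ft; q_4 = 1.25 × 1.56 × 1.5 = 2.925 ft³/s
w_5 = (8.5 − 5.1)/2 = 1.7 ft; q_5 = 1.46 × 1.63 × 1.7 = 4.046 ft³/s
w_6 = (11.2 − 6.9)/2 = 2.15 ft; q_6 = 1.40 × 1.98 × 2.15 = 5.960 ft³/s
w_7 = (13.7 − 8.5)/2 = 2.6 ft; q_7 = 0.93 × 1.06 × 2.6 = 2.563 ft³/s
w_8 = (14.7 − 11.2)/2 = 1.75 ft; q_8 = 0.95 × 0.82 × 1.75 = 1.363 ft³/s
w_9 = (14.7 − 13.7)/2 = 0.5 ft; q_9 = 0.67 × 0.50 × 0.5 = 0.1675 ft³/s
Q = Σ qᵢ = 22.18 ft³/s

22.2 ft³/s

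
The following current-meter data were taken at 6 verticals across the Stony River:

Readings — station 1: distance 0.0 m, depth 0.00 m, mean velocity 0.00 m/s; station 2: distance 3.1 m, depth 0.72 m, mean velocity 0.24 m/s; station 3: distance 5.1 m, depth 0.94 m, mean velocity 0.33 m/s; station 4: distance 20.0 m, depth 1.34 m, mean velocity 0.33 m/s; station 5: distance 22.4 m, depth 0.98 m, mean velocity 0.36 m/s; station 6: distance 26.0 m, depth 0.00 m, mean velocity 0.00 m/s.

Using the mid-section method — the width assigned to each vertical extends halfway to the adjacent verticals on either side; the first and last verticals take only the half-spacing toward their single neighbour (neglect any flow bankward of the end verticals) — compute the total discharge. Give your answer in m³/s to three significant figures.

w_2 = (5.1 − 0.0)/2 = 2.55 m; q_2 = 0.24 × 0.72 × 2.55 = 0.4406 m³/s
w_3 = (20.0 − 3.1)/2 = 8.45 m; q_3 = 0.33 × 0.94 × 8.45 = 2.621 m³/s
w_4 = (22.4 − 5.1)/2 = 8.65 m; q_4 = 0.33 × 1.34 × 8.65 = 3.825 m³/s
w_5 = (26.0 − 20.0)/2 = 3 m; q_5 = 0.36 × 0.98 × 3 = 1.058 m³/s
Stations 1, 6 contribute zero (depth or velocity is 0).
Q = Σ qᵢ = 7.945 m³/s

7.95 m³/s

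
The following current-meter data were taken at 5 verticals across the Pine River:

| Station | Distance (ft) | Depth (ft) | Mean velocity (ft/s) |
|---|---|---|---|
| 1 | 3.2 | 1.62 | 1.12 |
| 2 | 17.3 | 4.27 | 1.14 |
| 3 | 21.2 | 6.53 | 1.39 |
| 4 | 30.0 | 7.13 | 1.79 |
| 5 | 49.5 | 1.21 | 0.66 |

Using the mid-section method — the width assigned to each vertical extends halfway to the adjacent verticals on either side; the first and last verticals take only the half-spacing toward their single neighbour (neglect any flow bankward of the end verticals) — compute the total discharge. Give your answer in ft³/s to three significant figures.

w_1 = (17.3 − 3.2)/2 = 7.05 ft; q_1 = 1.12 × 1.62 × 7.05 = 12.79 ft³/s
w_2 = (21.2 − 3.2)/2 = 9 ft; q_2 = 1.14 × 4.27 × 9 = 43.81 ft³/s
w_3 = (30.0 − 17.3)/2 = 6.35 ft; q_3 = 1.39 × 6.53 × 6.35 = 57.64 ft³/s
w_4 = (49.5 − 21.2)/2 = 14.15 ft; q_4 = 1.79 × 7.13 × 14.15 = 180.6 ft³/s
w_5 = (49.5 − 30.0)/2 = 9.75 ft; q_5 = 0.66 × 1.21 × 9.75 = 7.786 ft³/s
Q = Σ qᵢ = 302.6 ft³/s

303 ft³/s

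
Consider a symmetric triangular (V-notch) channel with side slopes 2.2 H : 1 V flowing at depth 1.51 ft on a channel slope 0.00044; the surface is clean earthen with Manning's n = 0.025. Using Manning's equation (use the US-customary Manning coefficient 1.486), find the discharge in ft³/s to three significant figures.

4.87 ft³/s

A = z·y² = 2.2×1.51² = 5.016 ft²
P = 2y√(1+z²) = 2×1.51×√(1+2.2²) = 7.298 ft
R = A/P = 5.016/7.298 = 0.6873 ft
Q = (1.486/n)·A·R^(2/3)·S^(1/2) = (1.486/0.025) × 5.016 × 0.6873^(2/3) × 0.00044^(1/2) = 4.871 ft³/s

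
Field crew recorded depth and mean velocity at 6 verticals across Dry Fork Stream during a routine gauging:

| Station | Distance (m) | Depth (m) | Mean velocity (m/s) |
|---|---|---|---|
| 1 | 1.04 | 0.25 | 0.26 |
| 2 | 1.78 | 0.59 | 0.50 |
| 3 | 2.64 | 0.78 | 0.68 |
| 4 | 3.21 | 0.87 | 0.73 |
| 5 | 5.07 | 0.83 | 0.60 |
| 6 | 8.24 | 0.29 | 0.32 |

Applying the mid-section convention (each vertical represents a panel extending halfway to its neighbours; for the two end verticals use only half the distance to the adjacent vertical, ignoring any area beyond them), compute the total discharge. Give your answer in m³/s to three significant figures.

2.81 m³/s

w_1 = (1.78 − 1.04)/2 = 0.37 m; q_1 = 0.26 × 0.25 × 0.37 = 0.02405 m³/s
w_2 = (2.64 − 1.04)/2 = 0.8 m; q_2 = 0.50 × 0.59 × 0.8 = 0.2360 m³/s
w_3 = (3.21 − 1.78)/2 = 0.715 m; q_3 = 0.68 × 0.78 × 0.715 = 0.3792 m³/s
w_4 = (5.07 − 2.64)/2 = 1.215 m; q_4 = 0.73 × 0.87 × 1.215 = 0.7716 m³/s
w_5 = (8.24 − 3.21)/2 = 2.515 m; q_5 = 0.60 × 0.83 × 2.515 = 1.252 m³/s
w_6 = (8.24 − 5.07)/2 = 1.585 m; q_6 = 0.32 × 0.29 × 1.585 = 0.1471 m³/s
Q = Σ qᵢ = 2.810 m³/s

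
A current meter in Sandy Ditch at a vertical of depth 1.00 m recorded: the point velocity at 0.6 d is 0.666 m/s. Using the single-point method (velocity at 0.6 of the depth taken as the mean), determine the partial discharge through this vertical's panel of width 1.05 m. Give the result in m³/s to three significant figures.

0.699 m³/s

v̄ = v₀.₆ = 0.666 m/s
q = v̄ × d × w = 0.6660 × 1.00 × 1.05 = 0.6993 m³/s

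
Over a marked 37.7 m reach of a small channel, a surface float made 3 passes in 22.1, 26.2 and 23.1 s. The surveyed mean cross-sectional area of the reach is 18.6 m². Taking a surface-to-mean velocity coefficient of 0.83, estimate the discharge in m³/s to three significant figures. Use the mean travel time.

24.5 m³/s

t̄ = (22.1 + 26.2 + 23.1) / 3 = 23.8 s
v_surface = L / t̄ = 37.7 / 23.8 = 1.584 m/s
v_mean = 0.83 × 1.584 = 1.315 m/s
Q = A × v_mean = 18.6 × 1.315 = 24.45 m³/s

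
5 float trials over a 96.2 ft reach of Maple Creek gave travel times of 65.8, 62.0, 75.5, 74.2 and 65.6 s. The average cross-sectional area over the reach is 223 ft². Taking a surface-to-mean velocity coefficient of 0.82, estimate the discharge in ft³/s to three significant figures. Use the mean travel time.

t̄ = (65.8 + 62.0 + 75.5 + 74.2 + 65.6) / 5 = 68.62 s
v_surface = L / t̄ = 96.2 / 68.62 = 1.402 ft/s
v_mean = 0.82 × 1.402 = 1.150 ft/s
Q = A × v_mean = 223 × 1.150 = 256.4 ft³/s

256 ft³/s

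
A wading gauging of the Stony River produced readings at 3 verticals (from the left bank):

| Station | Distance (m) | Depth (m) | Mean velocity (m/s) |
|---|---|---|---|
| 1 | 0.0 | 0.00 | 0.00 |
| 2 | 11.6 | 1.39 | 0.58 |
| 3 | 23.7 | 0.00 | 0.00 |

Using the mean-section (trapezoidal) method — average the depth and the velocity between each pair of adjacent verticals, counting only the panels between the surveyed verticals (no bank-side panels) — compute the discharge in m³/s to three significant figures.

4.78 m³/s

Panel 1-2: Δb = 11.6 m, d̄ = (0.00+1.39)/2 = 0.695, v̄ = (0.00+0.58)/2 = 0.29 → q = 11.6×0.695×0.29 = 2.338 m³/s
Panel 2-3: Δb = 12.1 m, d̄ = (1.39+0.00)/2 = 0.695, v̄ = (0.58+0.00)/2 = 0.29 → q = 12.1×0.695×0.29 = 2.439 m³/s
Q = Σ q = 4.777 m³/s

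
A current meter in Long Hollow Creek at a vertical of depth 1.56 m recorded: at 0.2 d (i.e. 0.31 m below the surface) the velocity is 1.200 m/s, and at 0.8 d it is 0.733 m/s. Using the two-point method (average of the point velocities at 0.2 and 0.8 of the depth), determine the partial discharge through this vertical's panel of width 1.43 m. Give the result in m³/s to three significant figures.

2.16 m³/s

v̄ = (1.200 + 0.733) / 2 = 0.9665 m/s
q = v̄ × d × w = 0.9665 × 1.56 × 1.43 = 2.156 m³/s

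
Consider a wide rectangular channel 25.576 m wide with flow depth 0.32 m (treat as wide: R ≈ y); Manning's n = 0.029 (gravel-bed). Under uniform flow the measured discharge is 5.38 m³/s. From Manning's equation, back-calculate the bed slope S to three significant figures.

0.00166

A = b·y = 25.576 × 0.32 = 8.184 m²
Wide channel: R ≈ y = 0.32 m
S = (Q·n / (1·A·R^(2/3)))² = (5.38×0.029 / (1×8.184×0.4678))² = 0.001660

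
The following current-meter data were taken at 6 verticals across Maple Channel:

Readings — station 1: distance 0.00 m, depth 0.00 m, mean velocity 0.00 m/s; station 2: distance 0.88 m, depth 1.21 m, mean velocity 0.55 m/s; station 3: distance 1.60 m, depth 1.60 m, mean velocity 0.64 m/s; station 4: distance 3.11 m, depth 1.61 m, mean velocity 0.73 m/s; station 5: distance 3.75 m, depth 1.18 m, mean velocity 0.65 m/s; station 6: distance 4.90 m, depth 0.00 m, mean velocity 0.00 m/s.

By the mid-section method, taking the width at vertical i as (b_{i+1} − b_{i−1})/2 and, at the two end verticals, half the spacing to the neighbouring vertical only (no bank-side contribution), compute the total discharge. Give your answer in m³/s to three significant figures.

w_2 = (1.60 − 0.00)/2 = 0.8 m; q_2 = 0.55 × 1.21 × 0.8 = 0.5324 m³/s
w_3 = (3.11 − 0.88)/2 = 1.115 m; q_3 = 0.64 × 1.60 × 1.115 = 1.142 m³/s
w_4 = (3.75 − 1.60)/2 = 1.075 m; q_4 = 0.73 × 1.61 × 1.075 = 1.263 m³/s
w_5 = (4.90 − 3.11)/2 = 0.895 m; q_5 = 0.65 × 1.18 × 0.895 = 0.6865 m³/s
Stations 1, 6 contribute zero (depth or velocity is 0).
Q = Σ qᵢ = 3.624 m³/s

3.62 m³/s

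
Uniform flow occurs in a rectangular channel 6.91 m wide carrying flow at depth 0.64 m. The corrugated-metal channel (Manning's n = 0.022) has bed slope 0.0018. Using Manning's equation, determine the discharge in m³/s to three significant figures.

5.66 m³/s

A = b·y = 6.91 × 0.64 = 4.422 m²
P = b + 2y = 6.91 + 2×0.64 = 8.190 m
R = A/P = 4.422/8.190 = 0.5400 m
Q = (1/n)·A·R^(2/3)·S^(1/2) = (1/0.022) × 4.422 × 0.5400^(2/3) × 0.0018^(1/2) = 5.655 m³/s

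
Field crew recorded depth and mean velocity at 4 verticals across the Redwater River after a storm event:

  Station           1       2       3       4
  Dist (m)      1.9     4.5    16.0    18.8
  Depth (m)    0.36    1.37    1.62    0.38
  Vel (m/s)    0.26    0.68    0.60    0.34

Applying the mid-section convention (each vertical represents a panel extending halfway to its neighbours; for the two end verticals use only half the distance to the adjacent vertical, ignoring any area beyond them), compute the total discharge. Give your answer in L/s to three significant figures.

w_1 = (4.5 − 1.9)/2 = 1.3 m; q_1 = 0.26 × 0.36 × 1.3 = 0.1217 m³/s
w_2 = (16.0 − 1.9)/2 = 7.05 m; q_2 = 0.68 × 1.37 × 7.05 = 6.568 m³/s
w_3 = (18.8 − 4.5)/2 = 7.15 m; q_3 = 0.60 × 1.62 × 7.15 = 6.950 m³/s
w_4 = (18.8 − 16.0)/2 = 1.4 m; q_4 = 0.34 × 0.38 × 1.4 = 0.1809 m³/s
Q = Σ qᵢ = 13.82 m³/s
= 13.82 × 1000 = 13820 L/s

13800 L/s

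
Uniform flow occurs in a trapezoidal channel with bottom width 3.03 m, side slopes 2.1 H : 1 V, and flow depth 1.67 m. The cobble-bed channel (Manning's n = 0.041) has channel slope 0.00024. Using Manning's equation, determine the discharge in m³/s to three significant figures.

4.15 m³/s

A = (b + z·y)·y = (3.03 + 2.1×1.67)×1.67 = 10.92 m²
P = b + 2y√(1+z²) = 3.03 + 2×1.67×√(1+2.1²) = 10.80 m
R = A/P = 10.92/10.80 = 1.011 m
Q = (1/n)·A·R^(2/3)·S^(1/2) = (1/0.041) × 10.92 × 1.011^(2/3) × 0.00024^(1/2) = 4.155 m³/s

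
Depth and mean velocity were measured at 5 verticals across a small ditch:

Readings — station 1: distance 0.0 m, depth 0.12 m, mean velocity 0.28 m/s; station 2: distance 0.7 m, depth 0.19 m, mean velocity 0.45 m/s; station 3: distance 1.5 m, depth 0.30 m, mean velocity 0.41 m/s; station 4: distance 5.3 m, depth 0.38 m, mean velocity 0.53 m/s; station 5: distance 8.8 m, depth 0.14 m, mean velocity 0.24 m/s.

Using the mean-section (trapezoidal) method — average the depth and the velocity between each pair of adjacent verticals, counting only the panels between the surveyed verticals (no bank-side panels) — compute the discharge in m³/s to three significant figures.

1.08 m³/s

Panel 1-2: Δb = 0.7 m, d̄ = (0.12+0.19)/2 = 0.155, v̄ = (0.28+0.45)/2 = 0.365 → q = 0.7×0.155×0.365 = 0.03960 m³/s
Panel 2-3: Δb = 0.8 m, d̄ = (0.19+0.30)/2 = 0.245, v̄ = (0.45+0.41)/2 = 0.43 → q = 0.8×0.245×0.43 = 0.08428 m³/s
Panel 3-4: Δb = 3.8 m, d̄ = (0.30+0.38)/2 = 0.34, v̄ = (0.41+0.53)/2 = 0.47 → q = 3.8×0.34×0.47 = 0.6072 m³/s
Panel 4-5: Δb = 3.5 m, d̄ = (0.38+0.14)/2 = 0.26, v̄ = (0.53+0.24)/2 = 0.385 → q = 3.5×0.26×0.385 = 0.3504 m³/s
Q = Σ q = 1.081 m³/s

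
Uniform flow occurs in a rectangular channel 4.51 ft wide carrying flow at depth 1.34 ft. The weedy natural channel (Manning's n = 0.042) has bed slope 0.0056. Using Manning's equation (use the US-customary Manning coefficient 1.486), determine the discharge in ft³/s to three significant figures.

14.3 ft³/s

A = b·y = 4.51 × 1.34 = 6.043 ft²
P = b + 2y = 4.51 + 2×1.34 = 7.190 ft
R = A/P = 6.043/7.190 = 0.8405 ft
Q = (1.486/n)·A·R^(2/3)·S^(1/2) = (1.486/0.042) × 6.043 × 0.8405^(2/3) × 0.0056^(1/2) = 14.25 ft³/s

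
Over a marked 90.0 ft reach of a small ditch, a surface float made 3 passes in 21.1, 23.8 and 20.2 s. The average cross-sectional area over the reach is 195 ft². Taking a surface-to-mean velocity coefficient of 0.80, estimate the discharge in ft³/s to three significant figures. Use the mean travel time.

t̄ = (21.1 + 23.8 + 20.2) / 3 = 21.7 s
v_surface = L / t̄ = 90.0 / 21.7 = 4.147 ft/s
v_mean = 0.80 × 4.147 = 3.318 ft/s
Q = A × v_mean = 195 × 3.318 = 647.0 ft³/s

647 ft³/s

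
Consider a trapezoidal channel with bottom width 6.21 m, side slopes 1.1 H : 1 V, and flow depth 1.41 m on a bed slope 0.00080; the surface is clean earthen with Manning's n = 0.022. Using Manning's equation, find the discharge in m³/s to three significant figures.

A = (b + z·y)·y = (6.21 + 1.1×1.41)×1.41 = 10.94 m²
P = b + 2y√(1+z²) = 6.21 + 2×1.41×√(1+1.1²) = 10.40 m
R = A/P = 10.94/10.40 = 1.052 m
Q = (1/n)·A·R^(2/3)·S^(1/2) = (1/0.022) × 10.94 × 1.052^(2/3) × 0.00080^(1/2) = 14.55 m³/s

14.6 m³/s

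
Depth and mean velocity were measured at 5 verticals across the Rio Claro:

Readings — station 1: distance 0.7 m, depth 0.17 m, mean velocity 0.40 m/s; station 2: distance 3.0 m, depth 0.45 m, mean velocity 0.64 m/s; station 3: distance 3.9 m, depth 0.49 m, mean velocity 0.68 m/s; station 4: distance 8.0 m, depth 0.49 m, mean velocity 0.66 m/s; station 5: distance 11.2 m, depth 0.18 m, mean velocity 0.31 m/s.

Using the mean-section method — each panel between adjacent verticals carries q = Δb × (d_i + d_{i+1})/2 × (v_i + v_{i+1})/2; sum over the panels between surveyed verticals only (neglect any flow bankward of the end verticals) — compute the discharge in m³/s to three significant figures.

2.52 m³/s

Panel 1-2: Δb = 2.3 m, d̄ = (0.17+0.45)/2 = 0.31, v̄ = (0.40+0.64)/2 = 0.52 → q = 2.3×0.31×0.52 = 0.3708 m³/s
Panel 2-3: Δb = 0.9 m, d̄ = (0.45+0.49)/2 = 0.47, v̄ = (0.64+0.68)/2 = 0.66 → q = 0.9×0.47×0.66 = 0.2792 m³/s
Panel 3-4: Δb = 4.1 m, d̄ = (0.49+0.49)/2 = 0.49, v̄ = (0.68+0.66)/2 = 0.67 → q = 4.1×0.49×0.67 = 1.346 m³/s
Panel 4-5: Δb = 3.2 m, d̄ = (0.49+0.18)/2 = 0.335, v̄ = (0.66+0.31)/2 = 0.485 → q = 3.2×0.335×0.485 = 0.5199 m³/s
Q = Σ q = 2.516 m³/s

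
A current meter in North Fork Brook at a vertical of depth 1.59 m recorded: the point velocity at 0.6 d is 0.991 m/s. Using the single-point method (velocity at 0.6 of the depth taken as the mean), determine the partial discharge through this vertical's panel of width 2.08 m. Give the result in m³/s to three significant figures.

v̄ = v₀.₆ = 0.991 m/s
q = v̄ × d × w = 0.9910 × 1.59 × 2.08 = 3.277 m³/s

3.28 m³/s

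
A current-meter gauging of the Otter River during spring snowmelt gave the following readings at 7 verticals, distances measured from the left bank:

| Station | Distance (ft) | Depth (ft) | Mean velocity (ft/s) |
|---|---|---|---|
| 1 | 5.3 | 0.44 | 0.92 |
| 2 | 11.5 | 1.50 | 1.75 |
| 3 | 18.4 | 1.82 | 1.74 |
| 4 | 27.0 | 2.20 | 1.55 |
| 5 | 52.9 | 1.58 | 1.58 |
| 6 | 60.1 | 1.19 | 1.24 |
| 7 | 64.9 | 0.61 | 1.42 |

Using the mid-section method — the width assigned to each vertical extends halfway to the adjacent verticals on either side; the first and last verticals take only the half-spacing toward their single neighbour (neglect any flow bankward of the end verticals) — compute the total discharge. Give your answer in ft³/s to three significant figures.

w_1 = (11.5 − 5.3)/2 = 3.1 ft; q_1 = 0.92 × 0.44 × 3.1 = 1.255 ft³/s
w_2 = (18.4 − 5.3)/2 = 6.55 ft; q_2 = 1.75 × 1.50 × 6.55 = 17.19 ft³/s
w_3 = (27.0 − 11.5)/2 = 7.75 ft; q_3 = 1.74 × 1.82 × 7.75 = 24.54 ft³/s
w_4 = (52.9 − 18.4)/2 = 17.25 ft; q_4 = 1.55 × 2.20 × 17.25 = 58.82 ft³/s
w_5 = (60.1 − 27.0)/2 = 16.55 ft; q_5 = 1.58 × 1.58 × 16.55 = 41.32 ft³/s
w_6 = (64.9 − 52.9)/2 = 6 ft; q_6 = 1.24 × 1.19 × 6 = 8.854 ft³/s
w_7 = (64.9 − 60.1)/2 = 2.4 ft; q_7 = 1.42 × 0.61 × 2.4 = 2.079 ft³/s
Q = Σ qᵢ = 154.1 ft³/s

154 ft³/s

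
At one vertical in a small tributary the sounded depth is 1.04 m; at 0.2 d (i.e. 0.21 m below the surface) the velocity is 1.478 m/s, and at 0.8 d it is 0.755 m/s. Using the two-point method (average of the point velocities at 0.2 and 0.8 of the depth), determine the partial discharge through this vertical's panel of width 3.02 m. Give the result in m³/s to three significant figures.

v̄ = (1.478 + 0.755) / 2 = 1.117 m/s
q = v̄ × d × w = 1.117 × 1.04 × 3.02 = 3.507 m³/s

3.51 m³/s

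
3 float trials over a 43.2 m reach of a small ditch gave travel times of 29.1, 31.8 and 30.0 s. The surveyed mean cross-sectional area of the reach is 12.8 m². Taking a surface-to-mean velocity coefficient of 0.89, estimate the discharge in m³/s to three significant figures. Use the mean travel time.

t̄ = (29.1 + 31.8 + 30.0) / 3 = 30.3 s
v_surface = L / t̄ = 43.2 / 30.3 = 1.426 m/s
v_mean = 0.89 × 1.426 = 1.269 m/s
Q = A × v_mean = 12.8 × 1.269 = 16.24 m³/s

16.2 m³/s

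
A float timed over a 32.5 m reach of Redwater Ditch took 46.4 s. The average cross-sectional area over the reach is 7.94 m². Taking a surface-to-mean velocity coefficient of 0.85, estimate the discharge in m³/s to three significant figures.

4.73 m³/s

v_surface = L / t̄ = 32.5 / 46.4 = 0.7004 m/s
v_mean = 0.85 × 0.7004 = 0.5954 m/s
Q = A × v_mean = 7.94 × 0.5954 = 4.727 m³/s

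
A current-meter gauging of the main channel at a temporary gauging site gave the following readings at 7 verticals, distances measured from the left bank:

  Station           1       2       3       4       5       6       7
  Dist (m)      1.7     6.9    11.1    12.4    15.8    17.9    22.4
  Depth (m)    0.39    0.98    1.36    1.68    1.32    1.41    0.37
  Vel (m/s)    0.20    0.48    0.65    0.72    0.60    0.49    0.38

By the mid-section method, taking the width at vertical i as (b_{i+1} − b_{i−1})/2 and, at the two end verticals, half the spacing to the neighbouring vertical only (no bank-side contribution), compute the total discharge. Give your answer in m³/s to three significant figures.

w_1 = (6.9 − 1.7)/2 = 2.6 m; q_1 = 0.20 × 0.39 × 2.6 = 0.2028 m³/s
w_2 = (11.1 − 1.7)/2 = 4.7 m; q_2 = 0.48 × 0.98 × 4.7 = 2.211 m³/s
w_3 = (12.4 − 6.9)/2 = 2.75 m; q_3 = 0.65 × 1.36 × 2.75 = 2.431 m³/s
w_4 = (15.8 − 11.1)/2 = 2.35 m; q_4 = 0.72 × 1.68 × 2.35 = 2.843 m³/s
w_5 = (17.9 − 12.4)/2 = 2.75 m; q_5 = 0.60 × 1.32 × 2.75 = 2.178 m³/s
w_6 = (22.4 − 15.8)/2 = 3.3 m; q_6 = 0.49 × 1.41 × 3.3 = 2.280 m³/s
w_7 = (22.4 − 17.9)/2 = 2.25 m; q_7 = 0.38 × 0.37 × 2.25 = 0.3164 m³/s
Q = Σ qᵢ = 12.46 m³/s

12.5 m³/s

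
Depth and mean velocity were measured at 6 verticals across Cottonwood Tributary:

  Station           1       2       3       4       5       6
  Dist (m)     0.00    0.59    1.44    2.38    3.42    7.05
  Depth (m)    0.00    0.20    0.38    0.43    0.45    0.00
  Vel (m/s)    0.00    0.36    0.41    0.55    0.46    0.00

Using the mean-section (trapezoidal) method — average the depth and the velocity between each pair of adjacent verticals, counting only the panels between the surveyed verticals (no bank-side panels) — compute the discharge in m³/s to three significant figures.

Panel 1-2: Δb = 0.59 m, d̄ = (0.00+0.20)/2 = 0.1, v̄ = (0.00+0.36)/2 = 0.18 → q = 0.59×0.1×0.18 = 0.01062 m³/s
Panel 2-3: Δb = 0.85 m, d̄ = (0.20+0.38)/2 = 0.29, v̄ = (0.36+0.41)/2 = 0.385 → q = 0.85×0.29×0.385 = 0.09490 m³/s
Panel 3-4: Δb = 0.94 m, d̄ = (0.38+0.43)/2 = 0.405, v̄ = (0.41+0.55)/2 = 0.48 → q = 0.94×0.405×0.48 = 0.1827 m³/s
Panel 4-5: Δb = 1.04 m, d̄ = (0.43+0.45)/2 = 0.44, v̄ = (0.55+0.46)/2 = 0.505 → q = 1.04×0.44×0.505 = 0.2311 m³/s
Panel 5-6: Δb = 3.63 m, d̄ = (0.45+0.00)/2 = 0.225, v̄ = (0.46+0.00)/2 = 0.23 → q = 3.63×0.225×0.23 = 0.1879 m³/s
Q = Σ q = 0.7072 m³/s

0.707 m³/s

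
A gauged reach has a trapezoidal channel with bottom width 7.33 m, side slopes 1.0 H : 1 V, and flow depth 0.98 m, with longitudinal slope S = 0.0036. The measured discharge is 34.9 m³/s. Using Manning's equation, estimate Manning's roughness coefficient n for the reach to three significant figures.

A = (b + z·y)·y = (7.33 + 1.0×0.98)×0.98 = 8.144 m²
P = b + 2y√(1+z²) = 7.33 + 2×0.98×√(1+1.0²) = 10.10 m
R = A/P = 8.144/10.10 = 0.8062 m
n = (1/Q)·A·R^(2/3)·S^(1/2) = (1/34.9) × 8.144 × 0.8662 × 0.06000 = 0.01213

0.0121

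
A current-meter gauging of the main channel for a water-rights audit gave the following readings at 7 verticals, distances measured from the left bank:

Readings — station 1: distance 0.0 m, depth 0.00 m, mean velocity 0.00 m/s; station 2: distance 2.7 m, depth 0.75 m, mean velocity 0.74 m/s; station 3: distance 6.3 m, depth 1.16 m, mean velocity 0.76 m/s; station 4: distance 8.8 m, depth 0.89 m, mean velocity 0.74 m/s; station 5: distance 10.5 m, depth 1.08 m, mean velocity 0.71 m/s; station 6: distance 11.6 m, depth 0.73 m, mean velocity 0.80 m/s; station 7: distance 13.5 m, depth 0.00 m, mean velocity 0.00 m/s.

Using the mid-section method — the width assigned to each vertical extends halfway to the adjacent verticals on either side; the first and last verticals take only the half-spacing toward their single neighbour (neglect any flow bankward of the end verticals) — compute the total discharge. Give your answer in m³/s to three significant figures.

7.77 m³/s

w_2 = (6.3 − 0.0)/2 = 3.15 m; q_2 = 0.74 × 0.75 × 3.15 = 1.748 m³/s
w_3 = (8.8 − 2.7)/2 = 3.05 m; q_3 = 0.76 × 1.16 × 3.05 = 2.689 m³/s
w_4 = (10.5 − 6.3)/2 = 2.1 m; q_4 = 0.74 × 0.89 × 2.1 = 1.383 m³/s
w_5 = (11.6 − 8.8)/2 = 1.4 m; q_5 = 0.71 × 1.08 × 1.4 = 1.074 m³/s
w_6 = (13.5 − 10.5)/2 = 1.5 m; q_6 = 0.80 × 0.73 × 1.5 = 0.8760 m³/s
Stations 1, 7 contribute zero (depth or velocity is 0).
Q = Σ qᵢ = 7.770 m³/s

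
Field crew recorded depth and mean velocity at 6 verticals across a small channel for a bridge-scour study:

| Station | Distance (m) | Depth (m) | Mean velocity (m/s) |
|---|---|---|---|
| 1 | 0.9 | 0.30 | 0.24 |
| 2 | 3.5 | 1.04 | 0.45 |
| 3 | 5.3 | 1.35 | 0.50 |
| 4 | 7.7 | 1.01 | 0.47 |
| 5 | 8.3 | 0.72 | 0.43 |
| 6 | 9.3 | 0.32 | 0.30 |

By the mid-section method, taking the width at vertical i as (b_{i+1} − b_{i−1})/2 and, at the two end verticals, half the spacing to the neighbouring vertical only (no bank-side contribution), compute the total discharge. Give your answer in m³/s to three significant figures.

3.55 m³/s

w_1 = (3.5 − 0.9)/2 = 1.3 m; q_1 = 0.24 × 0.30 × 1.3 = 0.09360 m³/s
w_2 = (5.3 − 0.9)/2 = 2.2 m; q_2 = 0.45 × 1.04 × 2.2 = 1.030 m³/s
w_3 = (7.7 − 3.5)/2 = 2.1 m; q_3 = 0.50 × 1.35 × 2.1 = 1.418 m³/s
w_4 = (8.3 − 5.3)/2 = 1.5 m; q_4 = 0.47 × 1.01 × 1.5 = 0.7121 m³/s
w_5 = (9.3 − 7.7)/2 = 0.8 m; q_5 = 0.43 × 0.72 × 0.8 = 0.2477 m³/s
w_6 = (9.3 − 8.3)/2 = 0.5 m; q_6 = 0.30 × 0.32 × 0.5 = 0.04800 m³/s
Q = Σ qᵢ = 3.548 m³/s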